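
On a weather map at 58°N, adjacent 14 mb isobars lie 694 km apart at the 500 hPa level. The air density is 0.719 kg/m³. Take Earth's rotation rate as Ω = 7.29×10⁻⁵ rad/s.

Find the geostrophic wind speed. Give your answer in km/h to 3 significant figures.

Coriolis parameter at 58°N:
f = 2Ω sin φ = 2 × 7.29×10⁻⁵ × sin 58° = 1.24×10⁻⁴ s⁻¹
Pressure gradient: |∂P/∂n| = 1400 Pa / 694000 m = 2.02×10⁻³ Pa/m
Geostrophic balance (pressure-gradient force = Coriolis force):
V_g = (1/(fρ)) |∂P/∂n| = 2.02×10⁻³ / (1.24×10⁻⁴ × 0.719) = 22.7 m/s
Converting: 22.7 m/s × 3.6 = 81.7 km/h

81.7 km/h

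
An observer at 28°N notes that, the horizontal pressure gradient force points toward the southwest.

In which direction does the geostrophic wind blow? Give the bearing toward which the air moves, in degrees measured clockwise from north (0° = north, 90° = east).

The pressure-gradient force points toward the southwest (bearing 225°).
Geostrophic balance: in the Northern Hemisphere the Coriolis force deflects motion to the right, so the geostrophic wind blows 90° to the right of the pressure-gradient force (low pressure on the left).
Rotating 225° by 90° clockwise gives 315° — the wind blows toward the northwest.

315°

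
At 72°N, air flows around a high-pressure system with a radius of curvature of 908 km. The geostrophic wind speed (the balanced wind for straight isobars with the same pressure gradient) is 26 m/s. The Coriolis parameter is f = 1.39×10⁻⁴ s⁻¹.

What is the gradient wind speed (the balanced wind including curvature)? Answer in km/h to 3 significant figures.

132 km/h

Around a high, pressure-gradient force acts outward with centrifugal, so Coriolis balances both:
fV = (1/ρ)|∂P/∂n| + V²/R  →  V² − fR·V + fR·V_g = 0
With fR = 1.39×10⁻⁴ × 908×10³ m = 126 m/s:
V = [fR − √((fR)² − 4 fR V_g)]/2 = [126 − √(126² − 4×126×26)]/2 = 36.6 m/s
Supergeostrophic (V > V_g = 26 m/s), as expected around a high.
Converting: 36.6 m/s × 3.6 = 132 km/h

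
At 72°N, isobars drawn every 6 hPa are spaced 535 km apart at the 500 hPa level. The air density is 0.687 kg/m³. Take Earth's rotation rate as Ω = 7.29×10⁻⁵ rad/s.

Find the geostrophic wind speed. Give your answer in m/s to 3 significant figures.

11.8 m/s

Coriolis parameter at 72°N:
f = 2Ω sin φ = 2 × 7.29×10⁻⁵ × sin 72° = 1.39×10⁻⁴ s⁻¹
Pressure gradient: |∂P/∂n| = 600 Pa / 535000 m = 1.12×10⁻³ Pa/m
Geostrophic balance (pressure-gradient force = Coriolis force):
V_g = (1/(fρ)) |∂P/∂n| = 1.12×10⁻³ / (1.39×10⁻⁴ × 0.687) = 11.8 m/s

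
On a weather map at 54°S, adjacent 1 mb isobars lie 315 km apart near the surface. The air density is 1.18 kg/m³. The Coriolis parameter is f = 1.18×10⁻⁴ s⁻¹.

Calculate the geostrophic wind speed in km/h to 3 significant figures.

8.21 km/h

Pressure gradient: |∂P/∂n| = 100 Pa / 315000 m = 3.17×10⁻⁴ Pa/m
Geostrophic balance (pressure-gradient force = Coriolis force):
V_g = (1/(fρ)) |∂P/∂n| = 3.17×10⁻⁴ / (1.18×10⁻⁴ × 1.18) = 2.28 m/s
Converting: 2.28 m/s × 3.6 = 8.21 km/h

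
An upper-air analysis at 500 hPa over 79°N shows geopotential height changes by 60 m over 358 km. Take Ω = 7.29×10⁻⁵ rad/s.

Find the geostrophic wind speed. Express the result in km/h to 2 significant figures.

Coriolis parameter at 79°N:
f = 2Ω sin φ = 2 × 7.29×10⁻⁵ × sin 79° = 1.43×10⁻⁴ s⁻¹
Height gradient: |∂Z/∂n| = 60 m / 358000 m = 1.68×10⁻⁴
On a pressure surface, geostrophic balance gives V_g = (g/f)|∂Z/∂n|:
V_g = 9.81 × 1.68×10⁻⁴ / 1.43×10⁻⁴ = 11.5 m/s
Converting: 11.5 m/s × 3.6 = 41 km/h

41 km/h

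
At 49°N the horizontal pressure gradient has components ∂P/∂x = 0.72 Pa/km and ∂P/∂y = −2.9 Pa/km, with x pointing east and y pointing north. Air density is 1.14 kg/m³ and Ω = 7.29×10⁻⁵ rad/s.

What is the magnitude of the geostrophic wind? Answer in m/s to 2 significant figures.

24 m/s

Coriolis parameter at 49°N:
f = 2Ω sin φ = 2 × 7.29×10⁻⁵ × sin 49° = 1.10×10⁻⁴ s⁻¹
Component geostrophic relations (x east, y north):
u_g = −(1/(fρ)) ∂P/∂y,  v_g = (1/(fρ)) ∂P/∂x
u_g = −(−2.9×10⁻³)/(1.10×10⁻⁴ × 1.14) = 23.1 m/s;  v_g = (0.72×10⁻³)/(1.10×10⁻⁴ × 1.14) = 5.74 m/s
|V_g| = √(u_g² + v_g²) = 23.8 m/s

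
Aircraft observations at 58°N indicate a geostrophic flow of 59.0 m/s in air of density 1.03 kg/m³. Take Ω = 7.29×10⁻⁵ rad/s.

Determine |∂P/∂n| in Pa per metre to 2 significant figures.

Coriolis parameter at 58°N:
f = 2Ω sin φ = 2 × 7.29×10⁻⁵ × sin 58° = 1.24×10⁻⁴ s⁻¹
Geostrophic balance rearranged: |∂P/∂n| = f ρ V_g
|∂P/∂n| = 1.24×10⁻⁴ × 1.03 × 59.0 = 7.51×10⁻³ Pa/m

7.5×10⁻³ Pa/m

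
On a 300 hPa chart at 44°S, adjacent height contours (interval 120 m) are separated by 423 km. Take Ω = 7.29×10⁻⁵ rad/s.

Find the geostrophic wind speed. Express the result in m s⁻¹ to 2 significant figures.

27 m s⁻¹

Coriolis parameter at 44°S:
f = 2Ω sin φ = 2 × 7.29×10⁻⁵ × sin 44° = 1.01×10⁻⁴ s⁻¹
Height gradient: |∂Z/∂n| = 120 m / 423000 m = 2.84×10⁻⁴
On a pressure surface, geostrophic balance gives V_g = (g/f)|∂Z/∂n|:
V_g = 9.81 × 2.84×10⁻⁴ / 1.01×10⁻⁴ = 27.5 m/s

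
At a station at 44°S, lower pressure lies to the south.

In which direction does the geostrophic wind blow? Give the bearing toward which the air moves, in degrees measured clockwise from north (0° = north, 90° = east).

090°

The pressure-gradient force points toward the south (bearing 180°).
Geostrophic balance: in the Southern Hemisphere the Coriolis force deflects motion to the left, so the geostrophic wind blows 90° to the left of the pressure-gradient force (low pressure on the right).
Rotating 180° by 90° counterclockwise gives 090° — the wind blows toward the east.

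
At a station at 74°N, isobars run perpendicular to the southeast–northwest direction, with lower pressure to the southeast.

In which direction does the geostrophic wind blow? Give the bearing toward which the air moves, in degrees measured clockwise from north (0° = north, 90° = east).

225°

The pressure-gradient force points toward the southeast (bearing 135°).
Geostrophic balance: in the Northern Hemisphere the Coriolis force deflects motion to the right, so the geostrophic wind blows 90° to the right of the pressure-gradient force (low pressure on the left).
Rotating 135° by 90° clockwise gives 225° — the wind blows toward the southwest.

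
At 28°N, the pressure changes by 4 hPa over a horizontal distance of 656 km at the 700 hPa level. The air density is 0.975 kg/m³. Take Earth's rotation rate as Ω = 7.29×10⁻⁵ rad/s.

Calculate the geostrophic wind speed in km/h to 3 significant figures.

Coriolis parameter at 28°N:
f = 2Ω sin φ = 2 × 7.29×10⁻⁵ × sin 28° = 6.84×10⁻⁵ s⁻¹
Pressure gradient: |∂P/∂n| = 400 Pa / 656000 m = 6.10×10⁻⁴ Pa/m
Geostrophic balance (pressure-gradient force = Coriolis force):
V_g = (1/(fρ)) |∂P/∂n| = 6.10×10⁻⁴ / (6.84×10⁻⁵ × 0.975) = 9.14 m/s
Converting: 9.14 m/s × 3.6 = 32.9 km/h

32.9 km/h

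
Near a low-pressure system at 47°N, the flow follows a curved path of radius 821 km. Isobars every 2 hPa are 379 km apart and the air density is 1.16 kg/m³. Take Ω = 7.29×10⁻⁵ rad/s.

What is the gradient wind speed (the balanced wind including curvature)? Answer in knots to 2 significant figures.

7.9 knots

Coriolis parameter at 47°N:
f = 2Ω sin φ = 2 × 7.29×10⁻⁵ × sin 47° = 1.07×10⁻⁴ s⁻¹
Pressure gradient: |∂P/∂n| = 200 Pa / 379000 m = 5.28×10⁻⁴ Pa/m
Geostrophic speed: V_g = |∂P/∂n|/(fρ) = 5.28×10⁻⁴/(1.07×10⁻⁴ × 1.16) = 4.27 m/s
Around a low, centrifugal force acts outward with Coriolis, so pressure-gradient force balances both:
(1/ρ)|∂P/∂n| = fV + V²/R  →  V² + fR·V − fR·V_g = 0
With fR = 1.07×10⁻⁴ × 821×10³ m = 87.5 m/s:
V = [−fR + √((fR)² + 4 fR V_g)]/2 = [−87.5 + √(87.5² + 4×87.5×4.27)]/2 = 4.08 m/s
Subgeostrophic (V < V_g = 4.27 m/s), as expected around a low.
Converting: 4.08 m/s × 1.944 = 7.9 knots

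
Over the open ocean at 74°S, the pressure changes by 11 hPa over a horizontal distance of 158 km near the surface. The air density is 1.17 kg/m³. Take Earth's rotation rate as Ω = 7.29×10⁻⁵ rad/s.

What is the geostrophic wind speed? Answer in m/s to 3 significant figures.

42.5 m/s

Coriolis parameter at 74°S:
f = 2Ω sin φ = 2 × 7.29×10⁻⁵ × sin 74° = 1.40×10⁻⁴ s⁻¹
Pressure gradient: |∂P/∂n| = 1100 Pa / 158000 m = 6.96×10⁻³ Pa/m
Geostrophic balance (pressure-gradient force = Coriolis force):
V_g = (1/(fρ)) |∂P/∂n| = 6.96×10⁻³ / (1.40×10⁻⁴ × 1.17) = 42.5 m/s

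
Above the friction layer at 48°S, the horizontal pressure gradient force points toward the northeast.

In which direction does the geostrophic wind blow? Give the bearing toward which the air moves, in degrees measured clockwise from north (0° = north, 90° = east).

The pressure-gradient force points toward the northeast (bearing 045°).
Geostrophic balance: in the Southern Hemisphere the Coriolis force deflects motion to the left, so the geostrophic wind blows 90° to the left of the pressure-gradient force (low pressure on the right).
Rotating 045° by 90° counterclockwise gives 315° — the wind blows toward the northwest.

315°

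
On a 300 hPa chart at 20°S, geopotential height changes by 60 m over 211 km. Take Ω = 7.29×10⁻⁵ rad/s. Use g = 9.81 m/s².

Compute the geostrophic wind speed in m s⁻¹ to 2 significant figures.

56 m s⁻¹

Coriolis parameter at 20°S:
f = 2Ω sin φ = 2 × 7.29×10⁻⁵ × sin 20° = 4.99×10⁻⁵ s⁻¹
Height gradient: |∂Z/∂n| = 60 m / 211000 m = 2.84×10⁻⁴
On a pressure surface, geostrophic balance gives V_g = (g/f)|∂Z/∂n|:
V_g = 9.81 × 2.84×10⁻⁴ / 4.99×10⁻⁵ = 55.9 m/s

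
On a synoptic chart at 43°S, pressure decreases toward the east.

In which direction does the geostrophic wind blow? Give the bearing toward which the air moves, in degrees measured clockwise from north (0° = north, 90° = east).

000°

The pressure-gradient force points toward the east (bearing 090°).
Geostrophic balance: in the Southern Hemisphere the Coriolis force deflects motion to the left, so the geostrophic wind blows 90° to the left of the pressure-gradient force (low pressure on the right).
Rotating 090° by 90° counterclockwise gives 000° — the wind blows toward the north.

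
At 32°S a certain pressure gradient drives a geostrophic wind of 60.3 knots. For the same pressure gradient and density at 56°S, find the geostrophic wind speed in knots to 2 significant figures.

39 knots

With the same pressure gradient and density, V_g ∝ 1/f ∝ 1/sin φ.
V₂ = V₁ · sin φ₁ / sin φ₂ = 60.3 × sin 32° / sin 56°
V₂ = 60.3 × 0.5299/0.8290 = 39 knots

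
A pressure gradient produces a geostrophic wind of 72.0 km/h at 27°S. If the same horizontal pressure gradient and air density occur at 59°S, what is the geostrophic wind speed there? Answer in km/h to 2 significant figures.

With the same pressure gradient and density, V_g ∝ 1/f ∝ 1/sin φ.
V₂ = V₁ · sin φ₁ / sin φ₂ = 72.0 × sin 27° / sin 59°
V₂ = 72.0 × 0.4540/0.8572 = 38 km/h

38 km/h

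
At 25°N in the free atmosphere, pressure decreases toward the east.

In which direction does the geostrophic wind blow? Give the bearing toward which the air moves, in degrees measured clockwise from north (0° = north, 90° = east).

The pressure-gradient force points toward the east (bearing 090°).
Geostrophic balance: in the Northern Hemisphere the Coriolis force deflects motion to the right, so the geostrophic wind blows 90° to the right of the pressure-gradient force (low pressure on the left).
Rotating 090° by 90° clockwise gives 180° — the wind blows toward the south.

180°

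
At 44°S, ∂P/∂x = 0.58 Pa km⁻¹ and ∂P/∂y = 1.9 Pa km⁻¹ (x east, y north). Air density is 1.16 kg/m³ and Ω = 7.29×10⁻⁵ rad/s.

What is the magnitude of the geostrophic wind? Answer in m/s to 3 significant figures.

16.9 m/s

Coriolis parameter at 44°S:
f = 2Ω sin φ = 2 × 7.29×10⁻⁵ × sin 44° = 1.01×10⁻⁴ s⁻¹
In the Southern Hemisphere f is negative: f = −1.01×10⁻⁴ s⁻¹.
Component geostrophic relations (x east, y north):
u_g = −(1/(fρ)) ∂P/∂y,  v_g = (1/(fρ)) ∂P/∂x
u_g = −(1.9×10⁻³)/(−1.01×10⁻⁴ × 1.16) = 16.2 m/s;  v_g = (0.58×10⁻³)/(−1.01×10⁻⁴ × 1.16) = −4.94 m/s
|V_g| = √(u_g² + v_g²) = 16.9 m/s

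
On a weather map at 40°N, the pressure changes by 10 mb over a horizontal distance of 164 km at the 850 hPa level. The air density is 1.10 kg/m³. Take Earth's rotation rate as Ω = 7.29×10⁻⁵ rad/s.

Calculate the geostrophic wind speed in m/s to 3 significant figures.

Coriolis parameter at 40°N:
f = 2Ω sin φ = 2 × 7.29×10⁻⁵ × sin 40° = 9.37×10⁻⁵ s⁻¹
Pressure gradient: |∂P/∂n| = 1000 Pa / 164000 m = 6.10×10⁻³ Pa/m
Geostrophic balance (pressure-gradient force = Coriolis force):
V_g = (1/(fρ)) |∂P/∂n| = 6.10×10⁻³ / (9.37×10⁻⁵ × 1.10) = 59.1 m/s

59.1 m/s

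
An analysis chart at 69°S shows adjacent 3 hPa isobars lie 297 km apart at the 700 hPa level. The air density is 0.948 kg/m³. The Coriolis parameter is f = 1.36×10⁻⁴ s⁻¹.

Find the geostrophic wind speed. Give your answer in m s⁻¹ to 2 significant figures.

7.8 m s⁻¹

Pressure gradient: |∂P/∂n| = 300 Pa / 297000 m = 1.01×10⁻³ Pa/m
Geostrophic balance (pressure-gradient force = Coriolis force):
V_g = (1/(fρ)) |∂P/∂n| = 1.01×10⁻³ / (1.36×10⁻⁴ × 0.948) = 7.83 m/s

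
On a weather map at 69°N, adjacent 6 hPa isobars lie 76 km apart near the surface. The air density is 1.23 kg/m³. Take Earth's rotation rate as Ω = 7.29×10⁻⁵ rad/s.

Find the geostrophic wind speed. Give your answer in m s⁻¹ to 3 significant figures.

47.2 m s⁻¹

Coriolis parameter at 69°N:
f = 2Ω sin φ = 2 × 7.29×10⁻⁵ × sin 69° = 1.36×10⁻⁴ s⁻¹
Pressure gradient: |∂P/∂n| = 600 Pa / 76000 m = 7.89×10⁻³ Pa/m
Geostrophic balance (pressure-gradient force = Coriolis force):
V_g = (1/(fρ)) |∂P/∂n| = 7.89×10⁻³ / (1.36×10⁻⁴ × 1.23) = 47.2 m/s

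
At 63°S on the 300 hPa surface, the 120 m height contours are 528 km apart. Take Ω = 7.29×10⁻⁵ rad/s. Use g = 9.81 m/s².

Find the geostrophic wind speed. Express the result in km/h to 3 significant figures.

Coriolis parameter at 63°S:
f = 2Ω sin φ = 2 × 7.29×10⁻⁵ × sin 63° = 1.30×10⁻⁴ s⁻¹
Height gradient: |∂Z/∂n| = 120 m / 528000 m = 2.27×10⁻⁴
On a pressure surface, geostrophic balance gives V_g = (g/f)|∂Z/∂n|:
V_g = 9.81 × 2.27×10⁻⁴ / 1.30×10⁻⁴ = 17.2 m/s
Converting: 17.2 m/s × 3.6 = 61.8 km/h

61.8 km/h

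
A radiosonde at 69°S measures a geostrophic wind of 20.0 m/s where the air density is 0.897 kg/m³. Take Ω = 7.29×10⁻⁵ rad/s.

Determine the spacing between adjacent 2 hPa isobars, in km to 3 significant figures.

Coriolis parameter at 69°S:
f = 2Ω sin φ = 2 × 7.29×10⁻⁵ × sin 69° = 1.36×10⁻⁴ s⁻¹
Geostrophic balance rearranged: |∂P/∂n| = f ρ V_g
|∂P/∂n| = 1.36×10⁻⁴ × 0.897 × 20.0 = 2.44×10⁻³ Pa/m
Isobar spacing: Δn = ΔP/|∂P/∂n| = 200 Pa / 2.44×10⁻³ Pa/m = 81903 m ≈ 81.9 km

81.9 km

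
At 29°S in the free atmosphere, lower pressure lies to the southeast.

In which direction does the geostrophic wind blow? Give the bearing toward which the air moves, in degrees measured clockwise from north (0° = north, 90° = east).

The pressure-gradient force points toward the southeast (bearing 135°).
Geostrophic balance: in the Southern Hemisphere the Coriolis force deflects motion to the left, so the geostrophic wind blows 90° to the left of the pressure-gradient force (low pressure on the right).
Rotating 135° by 90° counterclockwise gives 045° — the wind blows toward the northeast.

045°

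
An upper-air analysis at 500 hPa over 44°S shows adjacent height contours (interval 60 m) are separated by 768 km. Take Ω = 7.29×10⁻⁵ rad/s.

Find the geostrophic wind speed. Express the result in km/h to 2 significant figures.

27 km/h

Coriolis parameter at 44°S:
f = 2Ω sin φ = 2 × 7.29×10⁻⁵ × sin 44° = 1.01×10⁻⁴ s⁻¹
Height gradient: |∂Z/∂n| = 60 m / 768000 m = 7.81×10⁻⁵
On a pressure surface, geostrophic balance gives V_g = (g/f)|∂Z/∂n|:
V_g = 9.81 × 7.81×10⁻⁵ / 1.01×10⁻⁴ = 7.57 m/s
Converting: 7.57 m/s × 3.6 = 27 km/h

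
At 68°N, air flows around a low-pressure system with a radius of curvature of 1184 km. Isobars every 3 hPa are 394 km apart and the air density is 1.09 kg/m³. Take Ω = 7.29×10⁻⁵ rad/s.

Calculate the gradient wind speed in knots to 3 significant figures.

9.74 knots

Coriolis parameter at 68°N:
f = 2Ω sin φ = 2 × 7.29×10⁻⁵ × sin 68° = 1.35×10⁻⁴ s⁻¹
Pressure gradient: |∂P/∂n| = 300 Pa / 394000 m = 7.61×10⁻⁴ Pa/m
Geostrophic speed: V_g = |∂P/∂n|/(fρ) = 7.61×10⁻⁴/(1.35×10⁻⁴ × 1.09) = 5.17 m/s
Around a low, centrifugal force acts outward with Coriolis, so pressure-gradient force balances both:
(1/ρ)|∂P/∂n| = fV + V²/R  →  V² + fR·V − fR·V_g = 0
With fR = 1.35×10⁻⁴ × 1184×10³ m = 160 m/s:
V = [−fR + √((fR)² + 4 fR V_g)]/2 = [−160 + √(160² + 4×160×5.17)]/2 = 5.01 m/s
Subgeostrophic (V < V_g = 5.17 m/s), as expected around a low.
Converting: 5.01 m/s × 1.944 = 9.74 knots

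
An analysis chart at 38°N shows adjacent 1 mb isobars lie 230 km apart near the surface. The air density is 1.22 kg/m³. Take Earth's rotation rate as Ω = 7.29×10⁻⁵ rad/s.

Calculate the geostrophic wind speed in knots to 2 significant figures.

7.7 knots

Coriolis parameter at 38°N:
f = 2Ω sin φ = 2 × 7.29×10⁻⁵ × sin 38° = 8.98×10⁻⁵ s⁻¹
Pressure gradient: |∂P/∂n| = 100 Pa / 230000 m = 4.35×10⁻⁴ Pa/m
Geostrophic balance (pressure-gradient force = Coriolis force):
V_g = (1/(fρ)) |∂P/∂n| = 4.35×10⁻⁴ / (8.98×10⁻⁵ × 1.22) = 3.97 m/s
Converting: 3.97 m/s × 1.944 = 7.7 knots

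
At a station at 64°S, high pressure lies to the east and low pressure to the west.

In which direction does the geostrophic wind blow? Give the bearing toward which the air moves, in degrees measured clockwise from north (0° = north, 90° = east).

The pressure-gradient force points toward the west (bearing 270°).
Geostrophic balance: in the Southern Hemisphere the Coriolis force deflects motion to the left, so the geostrophic wind blows 90° to the left of the pressure-gradient force (low pressure on the right).
Rotating 270° by 90° counterclockwise gives 180° — the wind blows toward the south.

180°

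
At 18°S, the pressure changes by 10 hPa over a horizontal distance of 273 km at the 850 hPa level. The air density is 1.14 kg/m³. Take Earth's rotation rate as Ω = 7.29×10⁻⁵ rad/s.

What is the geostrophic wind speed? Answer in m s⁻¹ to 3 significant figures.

71.3 m s⁻¹

Coriolis parameter at 18°S:
f = 2Ω sin φ = 2 × 7.29×10⁻⁵ × sin 18° = 4.51×10⁻⁵ s⁻¹
Pressure gradient: |∂P/∂n| = 1000 Pa / 273000 m = 3.66×10⁻³ Pa/m
Geostrophic balance (pressure-gradient force = Coriolis force):
V_g = (1/(fρ)) |∂P/∂n| = 3.66×10⁻³ / (4.51×10⁻⁵ × 1.14) = 71.3 m/s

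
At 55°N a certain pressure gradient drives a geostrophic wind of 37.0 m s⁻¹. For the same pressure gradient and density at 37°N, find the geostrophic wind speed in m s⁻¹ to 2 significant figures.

With the same pressure gradient and density, V_g ∝ 1/f ∝ 1/sin φ.
V₂ = V₁ · sin φ₁ / sin φ₂ = 37.0 × sin 55° / sin 37°
V₂ = 37.0 × 0.8192/0.6018 = 50 m s⁻¹

50 m s⁻¹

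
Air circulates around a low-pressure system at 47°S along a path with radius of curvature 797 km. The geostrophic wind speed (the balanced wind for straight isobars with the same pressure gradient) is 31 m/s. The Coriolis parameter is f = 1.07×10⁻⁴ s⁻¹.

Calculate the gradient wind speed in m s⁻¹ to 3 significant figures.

Around a low, centrifugal force acts outward with Coriolis, so pressure-gradient force balances both:
(1/ρ)|∂P/∂n| = fV + V²/R  →  V² + fR·V − fR·V_g = 0
With fR = 1.07×10⁻⁴ × 797×10³ m = 85.3 m/s:
V = [−fR + √((fR)² + 4 fR V_g)]/2 = [−85.3 + √(85.3² + 4×85.3×31)]/2 = 24.2 m/s
Subgeostrophic (V < V_g = 31 m/s), as expected around a low.

24.2 m s⁻¹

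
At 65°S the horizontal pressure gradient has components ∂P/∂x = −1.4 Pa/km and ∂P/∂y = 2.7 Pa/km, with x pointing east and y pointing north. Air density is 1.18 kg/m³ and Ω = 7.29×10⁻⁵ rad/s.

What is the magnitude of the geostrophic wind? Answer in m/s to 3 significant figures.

19.5 m/s

Coriolis parameter at 65°S:
f = 2Ω sin φ = 2 × 7.29×10⁻⁵ × sin 65° = 1.32×10⁻⁴ s⁻¹
In the Southern Hemisphere f is negative: f = −1.32×10⁻⁴ s⁻¹.
Component geostrophic relations (x east, y north):
u_g = −(1/(fρ)) ∂P/∂y,  v_g = (1/(fρ)) ∂P/∂x
u_g = −(2.7×10⁻³)/(−1.32×10⁻⁴ × 1.18) = 17.3 m/s;  v_g = (−1.4×10⁻³)/(−1.32×10⁻⁴ × 1.18) = 8.98 m/s
|V_g| = √(u_g² + v_g²) = 19.5 m/s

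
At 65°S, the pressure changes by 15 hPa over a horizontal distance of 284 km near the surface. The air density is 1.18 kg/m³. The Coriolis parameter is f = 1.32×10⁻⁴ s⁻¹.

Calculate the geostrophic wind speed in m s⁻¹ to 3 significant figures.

33.9 m s⁻¹

Pressure gradient: |∂P/∂n| = 1500 Pa / 284000 m = 5.28×10⁻³ Pa/m
Geostrophic balance (pressure-gradient force = Coriolis force):
V_g = (1/(fρ)) |∂P/∂n| = 5.28×10⁻³ / (1.32×10⁻⁴ × 1.18) = 33.9 m/s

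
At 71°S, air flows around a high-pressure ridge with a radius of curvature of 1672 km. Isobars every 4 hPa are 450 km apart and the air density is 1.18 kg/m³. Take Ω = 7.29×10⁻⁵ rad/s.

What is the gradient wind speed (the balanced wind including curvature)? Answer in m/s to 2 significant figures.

Coriolis parameter at 71°S:
f = 2Ω sin φ = 2 × 7.29×10⁻⁵ × sin 71° = 1.38×10⁻⁴ s⁻¹
Pressure gradient: |∂P/∂n| = 400 Pa / 450000 m = 8.89×10⁻⁴ Pa/m
Geostrophic speed: V_g = |∂P/∂n|/(fρ) = 8.89×10⁻⁴/(1.38×10⁻⁴ × 1.18) = 5.46 m/s
Around a high, pressure-gradient force acts outward with centrifugal, so Coriolis balances both:
fV = (1/ρ)|∂P/∂n| + V²/R  →  V² − fR·V + fR·V_g = 0
With fR = 1.38×10⁻⁴ × 1672×10³ m = 230 m/s:
V = [fR − √((fR)² − 4 fR V_g)]/2 = [230 − √(230² − 4×230×5.46)]/2 = 5.6 m/s
Supergeostrophic (V > V_g = 5.46 m/s), as expected around a high.

5.6 m/s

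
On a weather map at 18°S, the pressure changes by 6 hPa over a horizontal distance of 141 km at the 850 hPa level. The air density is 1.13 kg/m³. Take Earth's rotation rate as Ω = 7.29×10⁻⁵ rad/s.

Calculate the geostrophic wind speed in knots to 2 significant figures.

160 knots

Coriolis parameter at 18°S:
f = 2Ω sin φ = 2 × 7.29×10⁻⁵ × sin 18° = 4.51×10⁻⁵ s⁻¹
Pressure gradient: |∂P/∂n| = 600 Pa / 141000 m = 4.26×10⁻³ Pa/m
Geostrophic balance (pressure-gradient force = Coriolis force):
V_g = (1/(fρ)) |∂P/∂n| = 4.26×10⁻³ / (4.51×10⁻⁵ × 1.13) = 83.6 m/s
Converting: 83.6 m/s × 1.944 = 160 knots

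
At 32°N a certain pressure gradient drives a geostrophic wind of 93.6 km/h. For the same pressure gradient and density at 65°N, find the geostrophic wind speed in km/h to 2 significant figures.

With the same pressure gradient and density, V_g ∝ 1/f ∝ 1/sin φ.
V₂ = V₁ · sin φ₁ / sin φ₂ = 93.6 × sin 32° / sin 65°
V₂ = 93.6 × 0.5299/0.9063 = 55 km/h

55 km/h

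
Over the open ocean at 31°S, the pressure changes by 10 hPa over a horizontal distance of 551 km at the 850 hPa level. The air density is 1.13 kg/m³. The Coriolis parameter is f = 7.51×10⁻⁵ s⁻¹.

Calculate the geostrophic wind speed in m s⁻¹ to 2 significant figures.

Pressure gradient: |∂P/∂n| = 1000 Pa / 551000 m = 1.81×10⁻³ Pa/m
Geostrophic balance (pressure-gradient force = Coriolis force):
V_g = (1/(fρ)) |∂P/∂n| = 1.81×10⁻³ / (7.51×10⁻⁵ × 1.13) = 21.4 m/s

21 m s⁻¹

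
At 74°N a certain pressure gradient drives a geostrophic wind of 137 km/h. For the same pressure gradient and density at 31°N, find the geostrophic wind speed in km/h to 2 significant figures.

260 km/h

With the same pressure gradient and density, V_g ∝ 1/f ∝ 1/sin φ.
V₂ = V₁ · sin φ₁ / sin φ₂ = 137 × sin 74° / sin 31°
V₂ = 137 × 0.9613/0.5150 = 260 km/h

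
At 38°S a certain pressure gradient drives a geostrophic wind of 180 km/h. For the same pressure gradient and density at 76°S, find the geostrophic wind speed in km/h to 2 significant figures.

With the same pressure gradient and density, V_g ∝ 1/f ∝ 1/sin φ.
V₂ = V₁ · sin φ₁ / sin φ₂ = 180 × sin 38° / sin 76°
V₂ = 180 × 0.6157/0.9703 = 110 km/h

110 km/h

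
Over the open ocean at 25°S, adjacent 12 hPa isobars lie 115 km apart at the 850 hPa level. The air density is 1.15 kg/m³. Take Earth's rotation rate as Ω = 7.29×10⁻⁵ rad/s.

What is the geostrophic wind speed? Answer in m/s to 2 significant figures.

Coriolis parameter at 25°S:
f = 2Ω sin φ = 2 × 7.29×10⁻⁵ × sin 25° = 6.16×10⁻⁵ s⁻¹
Pressure gradient: |∂P/∂n| = 1200 Pa / 115000 m = 1.04×10⁻² Pa/m
Geostrophic balance (pressure-gradient force = Coriolis force):
V_g = (1/(fρ)) |∂P/∂n| = 1.04×10⁻² / (6.16×10⁻⁵ × 1.15) = 147 m/s

150 m/s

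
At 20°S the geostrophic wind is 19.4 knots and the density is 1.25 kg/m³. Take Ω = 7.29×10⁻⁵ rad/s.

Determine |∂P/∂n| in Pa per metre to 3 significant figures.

6.22×10⁻⁴ Pa/m

Coriolis parameter at 20°S:
f = 2Ω sin φ = 2 × 7.29×10⁻⁵ × sin 20° = 4.99×10⁻⁵ s⁻¹
Wind speed in SI: 19.4 knots = 9.98 m/s
Geostrophic balance rearranged: |∂P/∂n| = f ρ V_g
|∂P/∂n| = 4.99×10⁻⁵ × 1.25 × 9.98 = 6.22×10⁻⁴ Pa/m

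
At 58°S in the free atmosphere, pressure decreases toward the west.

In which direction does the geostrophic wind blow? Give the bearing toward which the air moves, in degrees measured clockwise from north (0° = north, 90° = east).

The pressure-gradient force points toward the west (bearing 270°).
Geostrophic balance: in the Southern Hemisphere the Coriolis force deflects motion to the left, so the geostrophic wind blows 90° to the left of the pressure-gradient force (low pressure on the right).
Rotating 270° by 90° counterclockwise gives 180° — the wind blows toward the south.

180°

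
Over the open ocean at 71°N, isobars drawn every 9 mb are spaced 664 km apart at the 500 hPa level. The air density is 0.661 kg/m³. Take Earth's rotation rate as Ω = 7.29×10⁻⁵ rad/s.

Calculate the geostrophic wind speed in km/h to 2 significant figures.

Coriolis parameter at 71°N:
f = 2Ω sin φ = 2 × 7.29×10⁻⁵ × sin 71° = 1.38×10⁻⁴ s⁻¹
Pressure gradient: |∂P/∂n| = 900 Pa / 664000 m = 1.36×10⁻³ Pa/m
Geostrophic balance (pressure-gradient force = Coriolis force):
V_g = (1/(fρ)) |∂P/∂n| = 1.36×10⁻³ / (1.38×10⁻⁴ × 0.661) = 14.9 m/s
Converting: 14.9 m/s × 3.6 = 54 km/h

54 km/h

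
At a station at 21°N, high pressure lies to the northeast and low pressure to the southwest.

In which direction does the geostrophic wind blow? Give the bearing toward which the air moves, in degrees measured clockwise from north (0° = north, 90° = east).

The pressure-gradient force points toward the southwest (bearing 225°).
Geostrophic balance: in the Northern Hemisphere the Coriolis force deflects motion to the right, so the geostrophic wind blows 90° to the right of the pressure-gradient force (low pressure on the left).
Rotating 225° by 90° clockwise gives 315° — the wind blows toward the northwest.

315°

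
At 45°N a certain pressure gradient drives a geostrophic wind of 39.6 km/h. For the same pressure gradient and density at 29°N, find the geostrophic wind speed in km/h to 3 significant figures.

With the same pressure gradient and density, V_g ∝ 1/f ∝ 1/sin φ.
V₂ = V₁ · sin φ₁ / sin φ₂ = 39.6 × sin 45° / sin 29°
V₂ = 39.6 × 0.7071/0.4848 = 57.8 km/h

57.8 km/h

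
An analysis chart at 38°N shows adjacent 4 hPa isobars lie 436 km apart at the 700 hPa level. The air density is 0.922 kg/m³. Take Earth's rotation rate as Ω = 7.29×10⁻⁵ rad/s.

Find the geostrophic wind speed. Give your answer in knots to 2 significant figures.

Coriolis parameter at 38°N:
f = 2Ω sin φ = 2 × 7.29×10⁻⁵ × sin 38° = 8.98×10⁻⁵ s⁻¹
Pressure gradient: |∂P/∂n| = 400 Pa / 436000 m = 9.17×10⁻⁴ Pa/m
Geostrophic balance (pressure-gradient force = Coriolis force):
V_g = (1/(fρ)) |∂P/∂n| = 9.17×10⁻⁴ / (8.98×10⁻⁵ × 0.922) = 11.1 m/s
Converting: 11.1 m/s × 1.944 = 22 knots

22 knots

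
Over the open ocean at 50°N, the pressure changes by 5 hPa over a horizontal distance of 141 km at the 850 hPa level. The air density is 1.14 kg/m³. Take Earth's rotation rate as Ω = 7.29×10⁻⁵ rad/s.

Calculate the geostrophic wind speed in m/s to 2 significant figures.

Coriolis parameter at 50°N:
f = 2Ω sin φ = 2 × 7.29×10⁻⁵ × sin 50° = 1.12×10⁻⁴ s⁻¹
Pressure gradient: |∂P/∂n| = 500 Pa / 141000 m = 3.55×10⁻³ Pa/m
Geostrophic balance (pressure-gradient force = Coriolis force):
V_g = (1/(fρ)) |∂P/∂n| = 3.55×10⁻³ / (1.12×10⁻⁴ × 1.14) = 27.9 m/s

28 m/s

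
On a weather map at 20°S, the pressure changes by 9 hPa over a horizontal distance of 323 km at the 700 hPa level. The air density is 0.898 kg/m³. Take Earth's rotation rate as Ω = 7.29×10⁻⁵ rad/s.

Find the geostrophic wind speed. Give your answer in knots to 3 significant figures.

121 knots

Coriolis parameter at 20°S:
f = 2Ω sin φ = 2 × 7.29×10⁻⁵ × sin 20° = 4.99×10⁻⁵ s⁻¹
Pressure gradient: |∂P/∂n| = 900 Pa / 323000 m = 2.79×10⁻³ Pa/m
Geostrophic balance (pressure-gradient force = Coriolis force):
V_g = (1/(fρ)) |∂P/∂n| = 2.79×10⁻³ / (4.99×10⁻⁵ × 0.898) = 62.2 m/s
Converting: 62.2 m/s × 1.944 = 121 knots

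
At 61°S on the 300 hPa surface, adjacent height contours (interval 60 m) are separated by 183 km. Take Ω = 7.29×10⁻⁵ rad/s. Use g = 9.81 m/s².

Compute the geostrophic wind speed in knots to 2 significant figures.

Coriolis parameter at 61°S:
f = 2Ω sin φ = 2 × 7.29×10⁻⁵ × sin 61° = 1.28×10⁻⁴ s⁻¹
Height gradient: |∂Z/∂n| = 60 m / 183000 m = 3.28×10⁻⁴
On a pressure surface, geostrophic balance gives V_g = (g/f)|∂Z/∂n|:
V_g = 9.81 × 3.28×10⁻⁴ / 1.28×10⁻⁴ = 25.2 m/s
Converting: 25.2 m/s × 1.944 = 49 knots

49 knots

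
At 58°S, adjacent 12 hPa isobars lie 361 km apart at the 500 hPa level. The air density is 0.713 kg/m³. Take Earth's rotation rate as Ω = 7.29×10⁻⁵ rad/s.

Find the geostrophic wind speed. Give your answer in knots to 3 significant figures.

73.3 knots

Coriolis parameter at 58°S:
f = 2Ω sin φ = 2 × 7.29×10⁻⁵ × sin 58° = 1.24×10⁻⁴ s⁻¹
Pressure gradient: |∂P/∂n| = 1200 Pa / 361000 m = 3.32×10⁻³ Pa/m
Geostrophic balance (pressure-gradient force = Coriolis force):
V_g = (1/(fρ)) |∂P/∂n| = 3.32×10⁻³ / (1.24×10⁻⁴ × 0.713) = 37.7 m/s
Converting: 37.7 m/s × 1.944 = 73.3 knots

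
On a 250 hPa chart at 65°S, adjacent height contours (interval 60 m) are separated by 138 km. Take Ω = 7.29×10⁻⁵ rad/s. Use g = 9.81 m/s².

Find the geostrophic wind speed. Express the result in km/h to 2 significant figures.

120 km/h

Coriolis parameter at 65°S:
f = 2Ω sin φ = 2 × 7.29×10⁻⁵ × sin 65° = 1.32×10⁻⁴ s⁻¹
Height gradient: |∂Z/∂n| = 60 m / 138000 m = 4.35×10⁻⁴
On a pressure surface, geostrophic balance gives V_g = (g/f)|∂Z/∂n|:
V_g = 9.81 × 4.35×10⁻⁴ / 1.32×10⁻⁴ = 32.3 m/s
Converting: 32.3 m/s × 3.6 = 120 km/h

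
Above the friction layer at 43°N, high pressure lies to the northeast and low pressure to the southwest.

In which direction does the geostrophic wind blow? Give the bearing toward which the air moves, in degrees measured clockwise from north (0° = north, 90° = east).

315°

The pressure-gradient force points toward the southwest (bearing 225°).
Geostrophic balance: in the Northern Hemisphere the Coriolis force deflects motion to the right, so the geostrophic wind blows 90° to the right of the pressure-gradient force (low pressure on the left).
Rotating 225° by 90° clockwise gives 315° — the wind blows toward the northwest.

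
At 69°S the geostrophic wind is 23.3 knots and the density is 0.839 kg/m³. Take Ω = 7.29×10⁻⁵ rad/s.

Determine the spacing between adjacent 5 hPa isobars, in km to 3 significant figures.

Coriolis parameter at 69°S:
f = 2Ω sin φ = 2 × 7.29×10⁻⁵ × sin 69° = 1.36×10⁻⁴ s⁻¹
Wind speed in SI: 23.3 knots = 12.0 m/s
Geostrophic balance rearranged: |∂P/∂n| = f ρ V_g
|∂P/∂n| = 1.36×10⁻⁴ × 0.839 × 12.0 = 1.37×10⁻³ Pa/m
Isobar spacing: Δn = ΔP/|∂P/∂n| = 500 Pa / 1.37×10⁻³ Pa/m = 365262 m ≈ 365 km

365 km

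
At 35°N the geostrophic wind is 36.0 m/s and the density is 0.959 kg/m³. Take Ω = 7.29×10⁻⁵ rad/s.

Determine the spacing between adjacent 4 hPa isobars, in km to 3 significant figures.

Coriolis parameter at 35°N:
f = 2Ω sin φ = 2 × 7.29×10⁻⁵ × sin 35° = 8.36×10⁻⁵ s⁻¹
Geostrophic balance rearranged: |∂P/∂n| = f ρ V_g
|∂P/∂n| = 8.36×10⁻⁵ × 0.959 × 36.0 = 2.89×10⁻³ Pa/m
Isobar spacing: Δn = ΔP/|∂P/∂n| = 400 Pa / 2.89×10⁻³ Pa/m = 138545 m ≈ 139 km

139 km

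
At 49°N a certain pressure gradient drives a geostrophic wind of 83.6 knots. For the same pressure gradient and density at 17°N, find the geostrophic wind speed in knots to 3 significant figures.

With the same pressure gradient and density, V_g ∝ 1/f ∝ 1/sin φ.
V₂ = V₁ · sin φ₁ / sin φ₂ = 83.6 × sin 49° / sin 17°
V₂ = 83.6 × 0.7547/0.2924 = 216 knots

216 knots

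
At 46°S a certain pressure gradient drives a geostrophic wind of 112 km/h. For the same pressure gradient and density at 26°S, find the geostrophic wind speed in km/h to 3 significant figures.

184 km/h

With the same pressure gradient and density, V_g ∝ 1/f ∝ 1/sin φ.
V₂ = V₁ · sin φ₁ / sin φ₂ = 112 × sin 46° / sin 26°
V₂ = 112 × 0.7193/0.4384 = 184 km/h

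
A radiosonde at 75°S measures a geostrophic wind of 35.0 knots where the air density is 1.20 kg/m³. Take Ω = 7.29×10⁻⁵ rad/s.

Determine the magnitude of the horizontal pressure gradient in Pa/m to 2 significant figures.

3.0×10⁻³ Pa/m

Coriolis parameter at 75°S:
f = 2Ω sin φ = 2 × 7.29×10⁻⁵ × sin 75° = 1.41×10⁻⁴ s⁻¹
Wind speed in SI: 35.0 knots = 18.0 m/s
Geostrophic balance rearranged: |∂P/∂n| = f ρ V_g
|∂P/∂n| = 1.41×10⁻⁴ × 1.20 × 18.0 = 3.04×10⁻³ Pa/m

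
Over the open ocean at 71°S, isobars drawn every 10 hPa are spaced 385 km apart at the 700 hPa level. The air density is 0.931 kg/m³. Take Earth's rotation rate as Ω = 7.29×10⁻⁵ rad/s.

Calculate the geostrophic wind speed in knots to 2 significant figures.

Coriolis parameter at 71°S:
f = 2Ω sin φ = 2 × 7.29×10⁻⁵ × sin 71° = 1.38×10⁻⁴ s⁻¹
Pressure gradient: |∂P/∂n| = 1000 Pa / 385000 m = 2.60×10⁻³ Pa/m
Geostrophic balance (pressure-gradient force = Coriolis force):
V_g = (1/(fρ)) |∂P/∂n| = 2.60×10⁻³ / (1.38×10⁻⁴ × 0.931) = 20.2 m/s
Converting: 20.2 m/s × 1.944 = 39 knots

39 knots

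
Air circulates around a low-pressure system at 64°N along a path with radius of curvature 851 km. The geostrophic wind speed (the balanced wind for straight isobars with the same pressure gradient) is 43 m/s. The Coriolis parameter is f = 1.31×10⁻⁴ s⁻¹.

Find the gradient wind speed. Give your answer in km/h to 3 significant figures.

119 km/h

Around a low, centrifugal force acts outward with Coriolis, so pressure-gradient force balances both:
(1/ρ)|∂P/∂n| = fV + V²/R  →  V² + fR·V − fR·V_g = 0
With fR = 1.31×10⁻⁴ × 851×10³ m = 111 m/s:
V = [−fR + √((fR)² + 4 fR V_g)]/2 = [−111 + √(111² + 4×111×43)]/2 = 33.1 m/s
Subgeostrophic (V < V_g = 43 m/s), as expected around a low.
Converting: 33.1 m/s × 3.6 = 119 km/h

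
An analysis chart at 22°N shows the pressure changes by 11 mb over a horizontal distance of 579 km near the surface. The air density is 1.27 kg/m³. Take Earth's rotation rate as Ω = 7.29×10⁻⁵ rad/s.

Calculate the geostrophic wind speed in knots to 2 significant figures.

53 knots

Coriolis parameter at 22°N:
f = 2Ω sin φ = 2 × 7.29×10⁻⁵ × sin 22° = 5.46×10⁻⁵ s⁻¹
Pressure gradient: |∂P/∂n| = 1100 Pa / 579000 m = 1.90×10⁻³ Pa/m
Geostrophic balance (pressure-gradient force = Coriolis force):
V_g = (1/(fρ)) |∂P/∂n| = 1.90×10⁻³ / (5.46×10⁻⁵ × 1.27) = 27.4 m/s
Converting: 27.4 m/s × 1.944 = 53 knots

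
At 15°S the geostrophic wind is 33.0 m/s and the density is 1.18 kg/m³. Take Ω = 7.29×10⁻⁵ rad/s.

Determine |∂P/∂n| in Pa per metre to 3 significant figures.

Coriolis parameter at 15°S:
f = 2Ω sin φ = 2 × 7.29×10⁻⁵ × sin 15° = 3.77×10⁻⁵ s⁻¹
Geostrophic balance rearranged: |∂P/∂n| = f ρ V_g
|∂P/∂n| = 3.77×10⁻⁵ × 1.18 × 33.0 = 1.47×10⁻³ Pa/m

1.47×10⁻³ Pa/m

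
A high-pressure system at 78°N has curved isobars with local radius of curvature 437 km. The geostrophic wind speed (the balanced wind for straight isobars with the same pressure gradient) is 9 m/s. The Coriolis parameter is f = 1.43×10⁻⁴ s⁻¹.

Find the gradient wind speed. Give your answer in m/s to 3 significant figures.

10.9 m/s

Around a high, pressure-gradient force acts outward with centrifugal, so Coriolis balances both:
fV = (1/ρ)|∂P/∂n| + V²/R  →  V² − fR·V + fR·V_g = 0
With fR = 1.43×10⁻⁴ × 437×10³ m = 62.5 m/s:
V = [fR − √((fR)² − 4 fR V_g)]/2 = [62.5 − √(62.5² − 4×62.5×9)]/2 = 10.9 m/s
Supergeostrophic (V > V_g = 9 m/s), as expected around a high.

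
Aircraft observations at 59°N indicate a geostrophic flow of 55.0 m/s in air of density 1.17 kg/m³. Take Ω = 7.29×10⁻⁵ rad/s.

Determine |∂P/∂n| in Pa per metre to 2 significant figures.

Coriolis parameter at 59°N:
f = 2Ω sin φ = 2 × 7.29×10⁻⁵ × sin 59° = 1.25×10⁻⁴ s⁻¹
Geostrophic balance rearranged: |∂P/∂n| = f ρ V_g
|∂P/∂n| = 1.25×10⁻⁴ × 1.17 × 55.0 = 8.04×10⁻³ Pa/m

8.0×10⁻³ Pa/m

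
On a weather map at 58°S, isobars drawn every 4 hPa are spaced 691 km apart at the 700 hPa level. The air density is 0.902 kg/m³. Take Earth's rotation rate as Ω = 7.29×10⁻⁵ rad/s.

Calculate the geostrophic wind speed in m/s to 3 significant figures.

Coriolis parameter at 58°S:
f = 2Ω sin φ = 2 × 7.29×10⁻⁵ × sin 58° = 1.24×10⁻⁴ s⁻¹
Pressure gradient: |∂P/∂n| = 400 Pa / 691000 m = 5.79×10⁻⁴ Pa/m
Geostrophic balance (pressure-gradient force = Coriolis force):
V_g = (1/(fρ)) |∂P/∂n| = 5.79×10⁻⁴ / (1.24×10⁻⁴ × 0.902) = 5.19 m/s

5.19 m/s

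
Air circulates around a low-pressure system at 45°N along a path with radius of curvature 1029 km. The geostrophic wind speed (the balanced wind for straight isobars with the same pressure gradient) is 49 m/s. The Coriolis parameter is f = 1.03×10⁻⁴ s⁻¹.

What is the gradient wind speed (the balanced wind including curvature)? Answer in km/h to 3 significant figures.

131 km/h

Around a low, centrifugal force acts outward with Coriolis, so pressure-gradient force balances both:
(1/ρ)|∂P/∂n| = fV + V²/R  →  V² + fR·V − fR·V_g = 0
With fR = 1.03×10⁻⁴ × 1029×10³ m = 106 m/s:
V = [−fR + √((fR)² + 4 fR V_g)]/2 = [−106 + √(106² + 4×106×49)]/2 = 36.5 m/s
Subgeostrophic (V < V_g = 49 m/s), as expected around a low.
Converting: 36.5 m/s × 3.6 = 131 km/h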